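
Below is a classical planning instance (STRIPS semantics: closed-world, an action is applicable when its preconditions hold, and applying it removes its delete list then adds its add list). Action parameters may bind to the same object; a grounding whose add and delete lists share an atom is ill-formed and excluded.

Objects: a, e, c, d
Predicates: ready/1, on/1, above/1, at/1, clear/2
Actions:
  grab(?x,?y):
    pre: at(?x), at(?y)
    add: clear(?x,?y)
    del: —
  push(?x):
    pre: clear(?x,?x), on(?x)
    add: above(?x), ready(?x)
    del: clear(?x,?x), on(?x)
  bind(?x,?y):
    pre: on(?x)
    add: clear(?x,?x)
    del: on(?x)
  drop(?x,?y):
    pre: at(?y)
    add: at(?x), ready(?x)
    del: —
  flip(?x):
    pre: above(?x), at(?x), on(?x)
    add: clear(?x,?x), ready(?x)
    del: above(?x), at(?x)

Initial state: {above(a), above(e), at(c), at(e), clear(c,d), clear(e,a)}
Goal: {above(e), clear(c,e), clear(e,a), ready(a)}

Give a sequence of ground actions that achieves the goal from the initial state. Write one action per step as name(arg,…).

grab(c,e); drop(a,e)

1. grab(c,e)  →  {above(a), above(e), at(c), at(e), clear(c,d), clear(c,e), clear(e,a)}
2. drop(a,e)  →  {above(a), above(e), at(a), at(c), at(e), clear(c,d), clear(c,e), clear(e,a), ready(a)}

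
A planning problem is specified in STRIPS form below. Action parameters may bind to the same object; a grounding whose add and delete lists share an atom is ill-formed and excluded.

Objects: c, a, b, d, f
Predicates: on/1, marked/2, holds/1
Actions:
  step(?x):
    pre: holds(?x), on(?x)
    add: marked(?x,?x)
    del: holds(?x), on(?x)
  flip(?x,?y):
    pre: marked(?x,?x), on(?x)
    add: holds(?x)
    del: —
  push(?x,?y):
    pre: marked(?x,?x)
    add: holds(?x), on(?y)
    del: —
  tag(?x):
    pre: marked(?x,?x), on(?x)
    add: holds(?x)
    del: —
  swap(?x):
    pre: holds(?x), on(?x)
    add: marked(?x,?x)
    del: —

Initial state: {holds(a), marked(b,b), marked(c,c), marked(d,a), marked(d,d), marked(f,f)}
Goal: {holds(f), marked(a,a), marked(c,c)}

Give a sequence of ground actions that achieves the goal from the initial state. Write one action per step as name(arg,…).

1. push(f,a)  →  {holds(a), holds(f), marked(b,b), marked(c,c), marked(d,a), marked(d,d), marked(f,f), on(a)}
2. step(a)  →  {holds(f), marked(a,a), marked(b,b), marked(c,c), marked(d,a), marked(d,d), marked(f,f)}

push(f,a); step(a)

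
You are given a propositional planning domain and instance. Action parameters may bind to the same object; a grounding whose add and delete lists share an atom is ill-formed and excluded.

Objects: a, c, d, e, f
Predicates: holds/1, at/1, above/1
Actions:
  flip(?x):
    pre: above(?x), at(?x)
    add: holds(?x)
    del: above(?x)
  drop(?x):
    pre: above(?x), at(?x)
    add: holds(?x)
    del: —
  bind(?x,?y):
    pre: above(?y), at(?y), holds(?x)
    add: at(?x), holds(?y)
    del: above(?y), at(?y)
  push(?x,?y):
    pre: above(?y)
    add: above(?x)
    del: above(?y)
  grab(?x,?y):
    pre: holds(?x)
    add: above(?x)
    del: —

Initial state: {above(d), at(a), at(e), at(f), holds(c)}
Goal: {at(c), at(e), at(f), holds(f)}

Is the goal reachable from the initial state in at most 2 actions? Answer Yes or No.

No

1. push(f,d)  →  {above(f), at(a), at(e), at(f), holds(c)}
2. drop(f)  →  {above(f), at(a), at(e), at(f), holds(c), holds(f)}
3. push(a,f)  →  {above(a), at(a), at(e), at(f), holds(c), holds(f)}
4. bind(c,a)  →  {at(c), at(e), at(f), holds(a), holds(c), holds(f)}
optimal plan length = 4; 4 > 2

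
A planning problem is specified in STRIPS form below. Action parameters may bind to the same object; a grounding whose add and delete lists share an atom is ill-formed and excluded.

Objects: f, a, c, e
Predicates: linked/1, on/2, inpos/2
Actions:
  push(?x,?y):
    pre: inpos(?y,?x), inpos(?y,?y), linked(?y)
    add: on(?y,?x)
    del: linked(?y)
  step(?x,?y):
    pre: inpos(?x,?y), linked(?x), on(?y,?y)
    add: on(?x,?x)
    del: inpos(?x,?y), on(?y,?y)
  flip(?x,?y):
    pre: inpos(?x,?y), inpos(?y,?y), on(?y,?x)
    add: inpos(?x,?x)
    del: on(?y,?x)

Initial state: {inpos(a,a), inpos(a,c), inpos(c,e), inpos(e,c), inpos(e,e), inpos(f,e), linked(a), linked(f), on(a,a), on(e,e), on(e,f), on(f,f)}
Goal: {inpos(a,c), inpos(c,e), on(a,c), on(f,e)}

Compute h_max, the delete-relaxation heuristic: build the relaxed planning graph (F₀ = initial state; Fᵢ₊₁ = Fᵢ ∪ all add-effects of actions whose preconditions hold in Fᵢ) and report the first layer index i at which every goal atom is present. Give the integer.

F0 = init (12 atoms)
F1 = F0 ∪ {inpos(f,f), on(a,c)}  (14 atoms)
F2 = F1 ∪ {on(f,e)}  (15 atoms)
goal ⊆ F2  ⇒  h_max = 2

2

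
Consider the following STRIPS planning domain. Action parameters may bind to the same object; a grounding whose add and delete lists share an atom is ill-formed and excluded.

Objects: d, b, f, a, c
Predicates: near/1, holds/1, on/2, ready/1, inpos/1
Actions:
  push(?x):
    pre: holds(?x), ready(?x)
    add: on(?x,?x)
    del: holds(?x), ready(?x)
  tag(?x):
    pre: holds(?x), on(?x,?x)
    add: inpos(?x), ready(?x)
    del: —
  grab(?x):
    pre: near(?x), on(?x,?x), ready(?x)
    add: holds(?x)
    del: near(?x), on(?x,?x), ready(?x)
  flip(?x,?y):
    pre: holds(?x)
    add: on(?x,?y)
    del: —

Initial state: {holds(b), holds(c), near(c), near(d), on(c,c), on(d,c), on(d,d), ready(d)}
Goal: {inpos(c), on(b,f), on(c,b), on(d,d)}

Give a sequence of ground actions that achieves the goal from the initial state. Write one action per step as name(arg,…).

1. tag(c)  →  {holds(b), holds(c), inpos(c), near(c), near(d), on(c,c), on(d,c), on(d,d), ready(c), ready(d)}
2. flip(b,f)  →  {holds(b), holds(c), inpos(c), near(c), near(d), on(b,f), on(c,c), on(d,c), on(d,d), ready(c), ready(d)}
3. flip(c,b)  →  {holds(b), holds(c), inpos(c), near(c), near(d), on(b,f), on(c,b), on(c,c), on(d,c), on(d,d), ready(c), ready(d)}

tag(c); flip(b,f); flip(c,b)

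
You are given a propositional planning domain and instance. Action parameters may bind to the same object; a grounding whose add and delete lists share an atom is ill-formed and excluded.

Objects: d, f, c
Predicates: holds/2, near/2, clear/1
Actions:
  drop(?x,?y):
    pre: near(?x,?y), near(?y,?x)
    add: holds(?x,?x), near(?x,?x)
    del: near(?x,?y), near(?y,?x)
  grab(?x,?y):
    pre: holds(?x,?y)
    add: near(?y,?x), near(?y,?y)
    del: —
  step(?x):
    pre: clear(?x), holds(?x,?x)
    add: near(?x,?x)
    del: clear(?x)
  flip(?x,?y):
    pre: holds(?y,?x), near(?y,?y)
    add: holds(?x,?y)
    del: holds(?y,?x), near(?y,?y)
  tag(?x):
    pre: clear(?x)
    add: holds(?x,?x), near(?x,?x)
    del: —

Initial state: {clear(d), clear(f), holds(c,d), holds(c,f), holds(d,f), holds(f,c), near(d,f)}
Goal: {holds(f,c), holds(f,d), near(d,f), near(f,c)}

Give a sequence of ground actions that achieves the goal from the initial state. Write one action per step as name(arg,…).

grab(c,d); grab(c,f); flip(f,d)

1. grab(c,d)  →  {clear(d), clear(f), holds(c,d), holds(c,f), holds(d,f), holds(f,c), near(d,c), near(d,d), near(d,f)}
2. grab(c,f)  →  {clear(d), clear(f), holds(c,d), holds(c,f), holds(d,f), holds(f,c), near(d,c), near(d,d), near(d,f), near(f,c), near(f,f)}
3. flip(f,d)  →  {clear(d), clear(f), holds(c,d), holds(c,f), holds(f,c), holds(f,d), near(d,c), near(d,f), near(f,c), near(f,f)}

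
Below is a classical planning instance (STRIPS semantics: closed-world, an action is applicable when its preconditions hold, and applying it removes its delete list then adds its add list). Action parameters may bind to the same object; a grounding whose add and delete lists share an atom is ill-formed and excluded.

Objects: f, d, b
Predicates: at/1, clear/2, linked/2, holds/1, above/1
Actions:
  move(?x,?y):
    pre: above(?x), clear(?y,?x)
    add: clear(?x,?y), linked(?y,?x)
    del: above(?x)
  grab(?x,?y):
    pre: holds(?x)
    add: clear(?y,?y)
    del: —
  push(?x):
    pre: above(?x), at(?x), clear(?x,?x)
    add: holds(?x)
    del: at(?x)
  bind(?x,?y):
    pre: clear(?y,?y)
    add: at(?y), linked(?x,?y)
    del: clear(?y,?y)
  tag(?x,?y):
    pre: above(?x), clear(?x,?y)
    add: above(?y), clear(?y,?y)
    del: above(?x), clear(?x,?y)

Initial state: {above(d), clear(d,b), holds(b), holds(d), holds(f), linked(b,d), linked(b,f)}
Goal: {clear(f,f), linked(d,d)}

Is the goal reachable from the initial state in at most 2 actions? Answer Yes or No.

1. grab(f,f)  →  {above(d), clear(d,b), clear(f,f), holds(b), holds(d), holds(f), linked(b,d), linked(b,f)}
2. grab(f,d)  →  {above(d), clear(d,b), clear(d,d), clear(f,f), holds(b), holds(d), holds(f), linked(b,d), linked(b,f)}
3. move(d,d)  →  {clear(d,b), clear(d,d), clear(f,f), holds(b), holds(d), holds(f), linked(b,d), linked(b,f), linked(d,d)}
optimal plan length = 3; 3 > 2

No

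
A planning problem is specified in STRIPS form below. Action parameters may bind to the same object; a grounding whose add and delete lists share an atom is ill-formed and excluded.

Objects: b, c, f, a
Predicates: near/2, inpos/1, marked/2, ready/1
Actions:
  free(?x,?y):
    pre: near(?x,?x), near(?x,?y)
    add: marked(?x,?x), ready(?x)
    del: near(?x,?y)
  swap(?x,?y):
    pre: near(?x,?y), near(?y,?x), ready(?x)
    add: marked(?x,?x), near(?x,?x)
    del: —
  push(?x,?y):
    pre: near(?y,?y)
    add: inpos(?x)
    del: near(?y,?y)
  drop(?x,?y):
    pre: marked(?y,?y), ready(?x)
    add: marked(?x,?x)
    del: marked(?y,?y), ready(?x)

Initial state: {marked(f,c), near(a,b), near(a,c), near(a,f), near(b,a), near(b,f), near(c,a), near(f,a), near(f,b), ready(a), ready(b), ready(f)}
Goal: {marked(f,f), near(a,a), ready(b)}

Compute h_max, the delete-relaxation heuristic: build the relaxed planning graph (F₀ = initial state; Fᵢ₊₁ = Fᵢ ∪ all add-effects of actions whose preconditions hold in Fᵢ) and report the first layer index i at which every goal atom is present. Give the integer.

F0 = init (12 atoms)
F1 = F0 ∪ {marked(a,a), marked(b,b), marked(f,f), near(a,a), near(b,b), near(f,f)}  (18 atoms)
goal ⊆ F1  ⇒  h_max = 1

1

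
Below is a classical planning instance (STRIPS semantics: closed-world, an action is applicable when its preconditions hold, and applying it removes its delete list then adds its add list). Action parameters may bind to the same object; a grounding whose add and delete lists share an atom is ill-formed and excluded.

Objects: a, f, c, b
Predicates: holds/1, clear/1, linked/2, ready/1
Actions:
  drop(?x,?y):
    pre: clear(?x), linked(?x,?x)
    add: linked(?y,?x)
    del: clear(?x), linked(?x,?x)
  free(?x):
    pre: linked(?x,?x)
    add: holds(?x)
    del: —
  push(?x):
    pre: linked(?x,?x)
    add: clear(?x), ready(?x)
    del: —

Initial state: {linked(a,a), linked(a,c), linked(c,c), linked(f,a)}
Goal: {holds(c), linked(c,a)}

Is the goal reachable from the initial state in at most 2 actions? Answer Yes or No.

No

1. free(c)  →  {holds(c), linked(a,a), linked(a,c), linked(c,c), linked(f,a)}
2. push(a)  →  {clear(a), holds(c), linked(a,a), linked(a,c), linked(c,c), linked(f,a), ready(a)}
3. drop(a,c)  →  {holds(c), linked(a,c), linked(c,a), linked(c,c), linked(f,a), ready(a)}
optimal plan length = 3; 3 > 2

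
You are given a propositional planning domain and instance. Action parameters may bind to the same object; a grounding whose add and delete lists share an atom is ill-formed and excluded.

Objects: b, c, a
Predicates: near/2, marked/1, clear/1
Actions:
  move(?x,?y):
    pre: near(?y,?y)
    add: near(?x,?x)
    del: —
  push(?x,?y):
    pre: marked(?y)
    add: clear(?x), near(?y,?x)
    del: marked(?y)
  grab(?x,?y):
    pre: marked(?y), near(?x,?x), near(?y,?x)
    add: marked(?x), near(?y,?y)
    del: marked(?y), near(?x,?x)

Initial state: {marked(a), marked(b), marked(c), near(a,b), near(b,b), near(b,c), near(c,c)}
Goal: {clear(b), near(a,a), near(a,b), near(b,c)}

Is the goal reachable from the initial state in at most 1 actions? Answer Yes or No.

No

1. move(a,b)  →  {marked(a), marked(b), marked(c), near(a,a), near(a,b), near(b,b), near(b,c), near(c,c)}
2. push(b,b)  →  {clear(b), marked(a), marked(c), near(a,a), near(a,b), near(b,b), near(b,c), near(c,c)}
optimal plan length = 2; 2 > 1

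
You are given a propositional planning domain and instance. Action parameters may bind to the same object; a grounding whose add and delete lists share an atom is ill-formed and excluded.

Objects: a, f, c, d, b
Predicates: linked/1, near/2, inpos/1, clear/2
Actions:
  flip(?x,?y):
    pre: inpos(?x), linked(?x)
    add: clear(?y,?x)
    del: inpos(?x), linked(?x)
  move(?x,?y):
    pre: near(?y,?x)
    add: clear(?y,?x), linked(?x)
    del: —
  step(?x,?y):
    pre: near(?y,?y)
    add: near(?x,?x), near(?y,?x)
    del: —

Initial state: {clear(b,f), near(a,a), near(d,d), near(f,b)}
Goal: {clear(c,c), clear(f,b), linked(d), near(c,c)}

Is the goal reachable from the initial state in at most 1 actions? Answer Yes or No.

No

1. move(d,d)  →  {clear(b,f), clear(d,d), linked(d), near(a,a), near(d,d), near(f,b)}
2. move(b,f)  →  {clear(b,f), clear(d,d), clear(f,b), linked(b), linked(d), near(a,a), near(d,d), near(f,b)}
3. step(c,a)  →  {clear(b,f), clear(d,d), clear(f,b), linked(b), linked(d), near(a,a), near(a,c), near(c,c), near(d,d), near(f,b)}
4. move(c,c)  →  {clear(b,f), clear(c,c), clear(d,d), clear(f,b), linked(b), linked(c), linked(d), near(a,a), near(a,c), near(c,c), near(d,d), near(f,b)}
optimal plan length = 4; 4 > 1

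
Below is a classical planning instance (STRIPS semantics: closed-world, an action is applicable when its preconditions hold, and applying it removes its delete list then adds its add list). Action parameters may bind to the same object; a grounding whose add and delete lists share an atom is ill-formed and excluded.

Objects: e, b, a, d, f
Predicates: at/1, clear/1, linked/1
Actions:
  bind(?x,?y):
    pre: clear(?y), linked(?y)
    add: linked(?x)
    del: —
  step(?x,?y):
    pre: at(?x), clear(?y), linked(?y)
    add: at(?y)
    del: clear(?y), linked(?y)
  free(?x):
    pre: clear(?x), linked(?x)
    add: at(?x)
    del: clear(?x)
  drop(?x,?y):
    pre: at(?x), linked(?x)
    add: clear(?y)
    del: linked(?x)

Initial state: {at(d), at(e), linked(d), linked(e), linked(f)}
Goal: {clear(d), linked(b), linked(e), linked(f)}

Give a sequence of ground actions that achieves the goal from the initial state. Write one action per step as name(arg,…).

1. drop(e,d)  →  {at(d), at(e), clear(d), linked(d), linked(f)}
2. bind(e,d)  →  {at(d), at(e), clear(d), linked(d), linked(e), linked(f)}
3. bind(b,d)  →  {at(d), at(e), clear(d), linked(b), linked(d), linked(e), linked(f)}

drop(e,d); bind(e,d); bind(b,d)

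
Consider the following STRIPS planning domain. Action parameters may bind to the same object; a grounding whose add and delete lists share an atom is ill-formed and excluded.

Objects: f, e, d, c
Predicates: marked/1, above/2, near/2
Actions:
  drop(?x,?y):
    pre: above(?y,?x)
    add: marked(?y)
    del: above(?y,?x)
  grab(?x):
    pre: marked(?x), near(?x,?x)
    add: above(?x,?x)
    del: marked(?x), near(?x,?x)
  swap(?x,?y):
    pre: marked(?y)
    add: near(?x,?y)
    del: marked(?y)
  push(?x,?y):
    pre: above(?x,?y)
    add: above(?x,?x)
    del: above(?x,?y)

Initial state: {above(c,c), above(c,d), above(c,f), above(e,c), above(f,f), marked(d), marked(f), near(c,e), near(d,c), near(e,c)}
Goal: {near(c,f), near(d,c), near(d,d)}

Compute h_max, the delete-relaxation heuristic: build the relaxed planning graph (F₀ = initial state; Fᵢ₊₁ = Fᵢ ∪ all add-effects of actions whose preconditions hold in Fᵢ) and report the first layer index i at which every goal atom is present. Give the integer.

F0 = init (10 atoms)
F1 = F0 ∪ {above(e,e), marked(c), marked(e), near(c,d), near(c,f), near(d,d), near(d,f), near(e,d), near(e,f), near(f,d), near(f,f)}  (21 atoms)
goal ⊆ F1  ⇒  h_max = 1

1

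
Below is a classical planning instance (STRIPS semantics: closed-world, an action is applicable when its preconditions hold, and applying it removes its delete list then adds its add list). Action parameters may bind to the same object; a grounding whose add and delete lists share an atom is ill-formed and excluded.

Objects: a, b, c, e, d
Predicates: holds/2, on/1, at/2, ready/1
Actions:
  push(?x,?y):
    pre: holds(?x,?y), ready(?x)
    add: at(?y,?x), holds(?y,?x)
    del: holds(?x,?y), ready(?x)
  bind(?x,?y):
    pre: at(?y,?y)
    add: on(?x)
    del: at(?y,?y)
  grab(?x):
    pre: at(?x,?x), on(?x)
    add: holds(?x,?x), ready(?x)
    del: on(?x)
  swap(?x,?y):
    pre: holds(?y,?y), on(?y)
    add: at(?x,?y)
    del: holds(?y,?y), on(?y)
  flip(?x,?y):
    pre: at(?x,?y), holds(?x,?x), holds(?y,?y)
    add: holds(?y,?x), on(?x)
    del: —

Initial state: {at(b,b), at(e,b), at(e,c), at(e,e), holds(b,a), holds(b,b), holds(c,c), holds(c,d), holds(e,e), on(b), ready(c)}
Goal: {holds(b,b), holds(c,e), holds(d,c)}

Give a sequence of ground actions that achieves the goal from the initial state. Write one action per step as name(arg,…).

push(c,d); flip(e,c)

1. push(c,d)  →  {at(b,b), at(d,c), at(e,b), at(e,c), at(e,e), holds(b,a), holds(b,b), holds(c,c), holds(d,c), holds(e,e), on(b)}
2. flip(e,c)  →  {at(b,b), at(d,c), at(e,b), at(e,c), at(e,e), holds(b,a), holds(b,b), holds(c,c), holds(c,e), holds(d,c), holds(e,e), on(b), on(e)}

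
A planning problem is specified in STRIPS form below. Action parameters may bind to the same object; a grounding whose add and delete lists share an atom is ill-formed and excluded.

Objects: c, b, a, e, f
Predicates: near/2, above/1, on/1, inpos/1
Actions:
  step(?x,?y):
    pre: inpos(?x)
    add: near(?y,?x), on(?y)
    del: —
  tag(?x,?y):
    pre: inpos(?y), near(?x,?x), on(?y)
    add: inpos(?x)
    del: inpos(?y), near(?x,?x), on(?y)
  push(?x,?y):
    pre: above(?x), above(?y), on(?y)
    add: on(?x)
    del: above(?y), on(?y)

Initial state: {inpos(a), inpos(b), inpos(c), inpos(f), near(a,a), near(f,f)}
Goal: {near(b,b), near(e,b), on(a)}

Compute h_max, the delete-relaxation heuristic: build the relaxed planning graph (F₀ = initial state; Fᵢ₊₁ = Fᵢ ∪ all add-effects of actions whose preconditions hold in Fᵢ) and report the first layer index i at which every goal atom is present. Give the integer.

1

F0 = init (6 atoms)
F1 = F0 ∪ {near(a,b), near(a,c), near(a,f), near(b,a), near(b,b), near(b,c), near(b,f), near(c,a), near(c,b), near(c,c), near(c,f), near(e,a), near(e,b), near(e,c), near(e,f), near(f,a), near(f,b), near(f,c), on(a), on(b), on(c), on(e), on(f)}  (29 atoms)
goal ⊆ F1  ⇒  h_max = 1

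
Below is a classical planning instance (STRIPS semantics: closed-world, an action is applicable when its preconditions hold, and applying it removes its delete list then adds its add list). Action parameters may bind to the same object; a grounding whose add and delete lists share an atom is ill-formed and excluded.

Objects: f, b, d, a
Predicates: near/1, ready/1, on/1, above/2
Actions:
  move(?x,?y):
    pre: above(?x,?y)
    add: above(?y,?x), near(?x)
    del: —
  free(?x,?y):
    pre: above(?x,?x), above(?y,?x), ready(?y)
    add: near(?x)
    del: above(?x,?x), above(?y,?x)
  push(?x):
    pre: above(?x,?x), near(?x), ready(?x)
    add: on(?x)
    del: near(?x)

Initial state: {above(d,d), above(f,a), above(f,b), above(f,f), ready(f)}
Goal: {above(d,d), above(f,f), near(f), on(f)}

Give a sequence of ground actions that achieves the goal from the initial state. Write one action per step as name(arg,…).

1. move(f,f)  →  {above(d,d), above(f,a), above(f,b), above(f,f), near(f), ready(f)}
2. push(f)  →  {above(d,d), above(f,a), above(f,b), above(f,f), on(f), ready(f)}
3. move(f,f)  →  {above(d,d), above(f,a), above(f,b), above(f,f), near(f), on(f), ready(f)}

move(f,f); push(f); move(f,f)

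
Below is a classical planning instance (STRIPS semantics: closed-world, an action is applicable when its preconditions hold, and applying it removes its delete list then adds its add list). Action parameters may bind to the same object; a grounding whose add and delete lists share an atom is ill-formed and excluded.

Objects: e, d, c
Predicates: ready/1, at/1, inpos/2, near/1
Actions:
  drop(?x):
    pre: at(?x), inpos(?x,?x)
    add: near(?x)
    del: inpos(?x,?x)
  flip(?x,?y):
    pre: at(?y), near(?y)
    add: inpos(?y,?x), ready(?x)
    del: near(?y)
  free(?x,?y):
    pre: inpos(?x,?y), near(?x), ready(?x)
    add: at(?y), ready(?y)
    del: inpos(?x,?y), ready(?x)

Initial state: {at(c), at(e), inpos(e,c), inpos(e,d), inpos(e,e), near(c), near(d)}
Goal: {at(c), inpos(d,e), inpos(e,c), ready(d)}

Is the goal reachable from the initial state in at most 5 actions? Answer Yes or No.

Yes

1. drop(e)  →  {at(c), at(e), inpos(e,c), inpos(e,d), near(c), near(d), near(e)}
2. flip(e,c)  →  {at(c), at(e), inpos(c,e), inpos(e,c), inpos(e,d), near(d), near(e), ready(e)}
3. free(e,d)  →  {at(c), at(d), at(e), inpos(c,e), inpos(e,c), near(d), near(e), ready(d)}
4. flip(e,d)  →  {at(c), at(d), at(e), inpos(c,e), inpos(d,e), inpos(e,c), near(e), ready(d), ready(e)}
optimal plan length = 4; 4 ≤ 5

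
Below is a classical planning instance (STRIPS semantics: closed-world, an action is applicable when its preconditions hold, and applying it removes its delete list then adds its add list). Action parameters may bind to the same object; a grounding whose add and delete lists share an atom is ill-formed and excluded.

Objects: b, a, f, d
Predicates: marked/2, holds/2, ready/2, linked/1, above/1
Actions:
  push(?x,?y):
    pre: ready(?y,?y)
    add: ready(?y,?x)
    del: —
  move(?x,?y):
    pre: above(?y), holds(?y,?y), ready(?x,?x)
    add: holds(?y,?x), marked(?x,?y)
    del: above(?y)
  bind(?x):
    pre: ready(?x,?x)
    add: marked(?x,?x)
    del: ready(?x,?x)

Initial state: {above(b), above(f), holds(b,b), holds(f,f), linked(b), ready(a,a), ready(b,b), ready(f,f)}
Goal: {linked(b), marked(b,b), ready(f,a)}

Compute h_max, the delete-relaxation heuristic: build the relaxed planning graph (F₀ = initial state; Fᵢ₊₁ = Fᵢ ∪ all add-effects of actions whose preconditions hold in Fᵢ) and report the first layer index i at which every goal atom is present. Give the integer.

1

F0 = init (8 atoms)
F1 = F0 ∪ {holds(b,a), holds(b,f), holds(f,a), holds(f,b), marked(a,a), marked(a,b), marked(a,f), marked(b,b), marked(b,f), marked(f,b), marked(f,f), ready(a,b), ready(a,d), ready(a,f), ready(b,a), ready(b,d), ready(b,f), ready(f,a), ready(f,b), ready(f,d)}  (28 atoms)
goal ⊆ F1  ⇒  h_max = 1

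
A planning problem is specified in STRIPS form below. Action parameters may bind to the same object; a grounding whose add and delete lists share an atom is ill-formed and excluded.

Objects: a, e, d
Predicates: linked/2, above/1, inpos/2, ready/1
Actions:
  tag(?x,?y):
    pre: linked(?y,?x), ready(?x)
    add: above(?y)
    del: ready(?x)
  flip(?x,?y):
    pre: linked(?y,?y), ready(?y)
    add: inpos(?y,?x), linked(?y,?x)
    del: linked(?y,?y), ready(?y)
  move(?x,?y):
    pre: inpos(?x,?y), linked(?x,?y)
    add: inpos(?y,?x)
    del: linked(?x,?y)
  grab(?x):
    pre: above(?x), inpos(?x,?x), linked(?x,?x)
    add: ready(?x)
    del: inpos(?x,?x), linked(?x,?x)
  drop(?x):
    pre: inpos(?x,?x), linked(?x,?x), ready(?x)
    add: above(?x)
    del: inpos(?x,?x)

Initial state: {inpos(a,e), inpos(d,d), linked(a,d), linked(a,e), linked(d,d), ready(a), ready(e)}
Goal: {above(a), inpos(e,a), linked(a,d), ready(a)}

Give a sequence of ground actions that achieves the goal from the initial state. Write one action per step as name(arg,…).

1. tag(e,a)  →  {above(a), inpos(a,e), inpos(d,d), linked(a,d), linked(a,e), linked(d,d), ready(a)}
2. move(a,e)  →  {above(a), inpos(a,e), inpos(d,d), inpos(e,a), linked(a,d), linked(d,d), ready(a)}

tag(e,a); move(a,e)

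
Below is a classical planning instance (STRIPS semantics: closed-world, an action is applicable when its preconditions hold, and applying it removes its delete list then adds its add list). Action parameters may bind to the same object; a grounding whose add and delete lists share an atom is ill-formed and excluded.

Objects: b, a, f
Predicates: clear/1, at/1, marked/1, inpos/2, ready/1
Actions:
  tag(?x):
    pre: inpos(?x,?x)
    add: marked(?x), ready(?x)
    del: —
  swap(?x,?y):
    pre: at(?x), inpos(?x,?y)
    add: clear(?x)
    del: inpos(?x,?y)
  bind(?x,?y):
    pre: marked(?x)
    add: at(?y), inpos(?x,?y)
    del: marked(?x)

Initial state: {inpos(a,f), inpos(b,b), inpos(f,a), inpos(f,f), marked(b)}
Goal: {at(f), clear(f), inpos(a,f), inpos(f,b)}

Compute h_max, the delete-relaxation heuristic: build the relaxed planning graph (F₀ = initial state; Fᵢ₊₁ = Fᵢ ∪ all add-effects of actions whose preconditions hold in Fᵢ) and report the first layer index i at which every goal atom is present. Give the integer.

2

F0 = init (5 atoms)
F1 = F0 ∪ {at(a), at(b), at(f), inpos(b,a), inpos(b,f), marked(f), ready(b), ready(f)}  (13 atoms)
F2 = F1 ∪ {clear(a), clear(b), clear(f), inpos(f,b)}  (17 atoms)
goal ⊆ F2  ⇒  h_max = 2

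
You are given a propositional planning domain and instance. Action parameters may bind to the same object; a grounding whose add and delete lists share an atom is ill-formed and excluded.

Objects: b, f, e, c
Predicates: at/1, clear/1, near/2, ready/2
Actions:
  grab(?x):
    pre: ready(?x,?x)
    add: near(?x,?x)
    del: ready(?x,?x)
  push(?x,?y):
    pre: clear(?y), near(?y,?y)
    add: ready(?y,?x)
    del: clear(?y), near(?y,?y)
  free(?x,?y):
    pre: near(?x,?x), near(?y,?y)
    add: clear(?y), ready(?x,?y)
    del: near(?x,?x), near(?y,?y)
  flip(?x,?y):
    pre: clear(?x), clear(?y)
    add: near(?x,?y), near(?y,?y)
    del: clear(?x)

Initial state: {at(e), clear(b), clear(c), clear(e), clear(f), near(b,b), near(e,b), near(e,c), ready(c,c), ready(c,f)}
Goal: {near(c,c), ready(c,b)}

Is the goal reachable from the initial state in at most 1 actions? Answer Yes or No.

No

1. grab(c)  →  {at(e), clear(b), clear(c), clear(e), clear(f), near(b,b), near(c,c), near(e,b), near(e,c), ready(c,f)}
2. free(c,b)  →  {at(e), clear(b), clear(c), clear(e), clear(f), near(e,b), near(e,c), ready(c,b), ready(c,f)}
3. flip(b,c)  →  {at(e), clear(c), clear(e), clear(f), near(b,c), near(c,c), near(e,b), near(e,c), ready(c,b), ready(c,f)}
optimal plan length = 3; 3 > 1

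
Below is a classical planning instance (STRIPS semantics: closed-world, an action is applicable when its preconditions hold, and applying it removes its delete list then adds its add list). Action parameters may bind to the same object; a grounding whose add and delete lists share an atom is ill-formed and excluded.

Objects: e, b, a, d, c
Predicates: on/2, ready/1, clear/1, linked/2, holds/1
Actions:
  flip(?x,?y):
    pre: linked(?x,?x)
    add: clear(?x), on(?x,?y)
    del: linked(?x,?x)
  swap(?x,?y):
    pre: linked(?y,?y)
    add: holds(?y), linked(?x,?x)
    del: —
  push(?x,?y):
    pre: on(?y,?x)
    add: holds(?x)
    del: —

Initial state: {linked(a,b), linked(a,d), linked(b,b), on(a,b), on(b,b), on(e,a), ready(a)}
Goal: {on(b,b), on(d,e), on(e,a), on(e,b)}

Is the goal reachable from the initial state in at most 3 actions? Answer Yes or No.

No

1. swap(e,b)  →  {holds(b), linked(a,b), linked(a,d), linked(b,b), linked(e,e), on(a,b), on(b,b), on(e,a), ready(a)}
2. flip(e,b)  →  {clear(e), holds(b), linked(a,b), linked(a,d), linked(b,b), on(a,b), on(b,b), on(e,a), on(e,b), ready(a)}
3. swap(d,b)  →  {clear(e), holds(b), linked(a,b), linked(a,d), linked(b,b), linked(d,d), on(a,b), on(b,b), on(e,a), on(e,b), ready(a)}
4. flip(d,e)  →  {clear(d), clear(e), holds(b), linked(a,b), linked(a,d), linked(b,b), on(a,b), on(b,b), on(d,e), on(e,a), on(e,b), ready(a)}
optimal plan length = 4; 4 > 3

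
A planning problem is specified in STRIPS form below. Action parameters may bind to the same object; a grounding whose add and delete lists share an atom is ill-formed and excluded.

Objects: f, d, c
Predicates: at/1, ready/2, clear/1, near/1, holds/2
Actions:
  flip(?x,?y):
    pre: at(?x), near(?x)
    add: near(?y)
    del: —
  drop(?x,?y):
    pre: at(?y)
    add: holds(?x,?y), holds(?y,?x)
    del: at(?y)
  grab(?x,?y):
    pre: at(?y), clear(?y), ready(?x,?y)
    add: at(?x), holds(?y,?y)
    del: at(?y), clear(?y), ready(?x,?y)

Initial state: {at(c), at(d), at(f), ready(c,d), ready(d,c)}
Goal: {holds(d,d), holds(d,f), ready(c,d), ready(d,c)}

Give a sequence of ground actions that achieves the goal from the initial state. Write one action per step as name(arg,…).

drop(d,f); drop(d,d)

1. drop(d,f)  →  {at(c), at(d), holds(d,f), holds(f,d), ready(c,d), ready(d,c)}
2. drop(d,d)  →  {at(c), holds(d,d), holds(d,f), holds(f,d), ready(c,d), ready(d,c)}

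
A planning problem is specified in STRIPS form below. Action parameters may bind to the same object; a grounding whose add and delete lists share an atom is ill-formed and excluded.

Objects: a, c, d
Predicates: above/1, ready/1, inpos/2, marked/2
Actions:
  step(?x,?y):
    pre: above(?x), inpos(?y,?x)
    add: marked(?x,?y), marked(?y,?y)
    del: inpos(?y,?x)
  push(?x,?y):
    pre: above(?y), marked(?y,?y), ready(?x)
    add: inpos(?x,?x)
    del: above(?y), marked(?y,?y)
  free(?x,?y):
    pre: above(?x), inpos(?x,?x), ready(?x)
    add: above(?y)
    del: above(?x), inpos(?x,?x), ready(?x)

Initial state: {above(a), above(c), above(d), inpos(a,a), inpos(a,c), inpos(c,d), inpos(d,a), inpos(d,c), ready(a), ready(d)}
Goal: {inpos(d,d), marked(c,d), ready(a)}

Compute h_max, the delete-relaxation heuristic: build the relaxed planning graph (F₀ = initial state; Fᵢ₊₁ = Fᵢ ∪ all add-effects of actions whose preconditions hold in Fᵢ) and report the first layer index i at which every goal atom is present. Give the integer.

F0 = init (10 atoms)
F1 = F0 ∪ {marked(a,a), marked(a,d), marked(c,a), marked(c,c), marked(c,d), marked(d,c), marked(d,d)}  (17 atoms)
F2 = F1 ∪ {inpos(d,d)}  (18 atoms)
goal ⊆ F2  ⇒  h_max = 2

2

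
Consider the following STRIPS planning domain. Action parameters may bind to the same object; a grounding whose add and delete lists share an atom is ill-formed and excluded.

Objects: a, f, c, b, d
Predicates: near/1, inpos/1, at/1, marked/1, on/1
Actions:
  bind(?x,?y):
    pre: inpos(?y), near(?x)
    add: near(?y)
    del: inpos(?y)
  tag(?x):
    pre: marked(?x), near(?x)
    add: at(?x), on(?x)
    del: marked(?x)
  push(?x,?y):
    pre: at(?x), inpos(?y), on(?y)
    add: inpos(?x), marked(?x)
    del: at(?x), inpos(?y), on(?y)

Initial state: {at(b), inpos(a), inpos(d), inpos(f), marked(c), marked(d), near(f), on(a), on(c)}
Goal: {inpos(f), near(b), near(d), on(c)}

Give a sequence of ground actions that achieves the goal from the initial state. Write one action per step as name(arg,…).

bind(f,d); push(b,a); bind(f,b)

1. bind(f,d)  →  {at(b), inpos(a), inpos(f), marked(c), marked(d), near(d), near(f), on(a), on(c)}
2. push(b,a)  →  {inpos(b), inpos(f), marked(b), marked(c), marked(d), near(d), near(f), on(c)}
3. bind(f,b)  →  {inpos(f), marked(b), marked(c), marked(d), near(b), near(d), near(f), on(c)}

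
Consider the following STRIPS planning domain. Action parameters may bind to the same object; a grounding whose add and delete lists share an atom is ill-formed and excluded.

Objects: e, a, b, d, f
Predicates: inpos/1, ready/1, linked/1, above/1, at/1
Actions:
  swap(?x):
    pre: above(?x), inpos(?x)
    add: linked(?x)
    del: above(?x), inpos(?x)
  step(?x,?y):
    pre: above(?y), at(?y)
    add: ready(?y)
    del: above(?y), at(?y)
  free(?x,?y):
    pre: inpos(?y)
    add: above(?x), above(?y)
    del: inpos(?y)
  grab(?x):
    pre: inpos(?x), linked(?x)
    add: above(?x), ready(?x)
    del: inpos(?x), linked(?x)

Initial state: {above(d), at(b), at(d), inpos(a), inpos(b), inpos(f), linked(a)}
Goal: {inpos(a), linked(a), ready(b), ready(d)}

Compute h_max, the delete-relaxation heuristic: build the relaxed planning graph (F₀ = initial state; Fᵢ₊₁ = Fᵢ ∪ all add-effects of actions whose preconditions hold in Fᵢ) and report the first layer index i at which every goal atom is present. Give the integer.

F0 = init (7 atoms)
F1 = F0 ∪ {above(a), above(b), above(e), above(f), ready(a), ready(d)}  (13 atoms)
F2 = F1 ∪ {linked(b), linked(f), ready(b)}  (16 atoms)
goal ⊆ F2  ⇒  h_max = 2

2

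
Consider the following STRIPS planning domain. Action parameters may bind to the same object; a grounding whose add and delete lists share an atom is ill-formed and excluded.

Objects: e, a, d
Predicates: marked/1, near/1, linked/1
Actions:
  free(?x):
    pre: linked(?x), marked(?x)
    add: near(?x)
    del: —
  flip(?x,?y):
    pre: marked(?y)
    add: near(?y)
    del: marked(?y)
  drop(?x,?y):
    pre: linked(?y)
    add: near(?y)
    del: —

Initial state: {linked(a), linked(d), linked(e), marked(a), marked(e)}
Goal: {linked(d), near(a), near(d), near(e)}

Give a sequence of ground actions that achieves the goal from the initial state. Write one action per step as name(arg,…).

free(e); free(a); drop(e,d)

1. free(e)  →  {linked(a), linked(d), linked(e), marked(a), marked(e), near(e)}
2. free(a)  →  {linked(a), linked(d), linked(e), marked(a), marked(e), near(a), near(e)}
3. drop(e,d)  →  {linked(a), linked(d), linked(e), marked(a), marked(e), near(a), near(d), near(e)}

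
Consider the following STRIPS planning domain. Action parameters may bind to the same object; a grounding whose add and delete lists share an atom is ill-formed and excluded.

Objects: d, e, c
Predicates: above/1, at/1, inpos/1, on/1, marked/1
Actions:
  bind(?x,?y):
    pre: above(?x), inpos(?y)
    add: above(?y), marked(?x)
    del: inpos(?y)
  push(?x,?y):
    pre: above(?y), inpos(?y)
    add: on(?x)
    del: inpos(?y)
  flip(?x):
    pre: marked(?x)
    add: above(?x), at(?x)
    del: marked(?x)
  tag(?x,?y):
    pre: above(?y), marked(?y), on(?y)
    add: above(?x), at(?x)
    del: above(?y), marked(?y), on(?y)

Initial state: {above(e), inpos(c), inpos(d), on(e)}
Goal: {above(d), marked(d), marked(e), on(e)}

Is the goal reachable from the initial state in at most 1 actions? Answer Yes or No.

1. bind(e,d)  →  {above(d), above(e), inpos(c), marked(e), on(e)}
2. bind(d,c)  →  {above(c), above(d), above(e), marked(d), marked(e), on(e)}
optimal plan length = 2; 2 > 1

No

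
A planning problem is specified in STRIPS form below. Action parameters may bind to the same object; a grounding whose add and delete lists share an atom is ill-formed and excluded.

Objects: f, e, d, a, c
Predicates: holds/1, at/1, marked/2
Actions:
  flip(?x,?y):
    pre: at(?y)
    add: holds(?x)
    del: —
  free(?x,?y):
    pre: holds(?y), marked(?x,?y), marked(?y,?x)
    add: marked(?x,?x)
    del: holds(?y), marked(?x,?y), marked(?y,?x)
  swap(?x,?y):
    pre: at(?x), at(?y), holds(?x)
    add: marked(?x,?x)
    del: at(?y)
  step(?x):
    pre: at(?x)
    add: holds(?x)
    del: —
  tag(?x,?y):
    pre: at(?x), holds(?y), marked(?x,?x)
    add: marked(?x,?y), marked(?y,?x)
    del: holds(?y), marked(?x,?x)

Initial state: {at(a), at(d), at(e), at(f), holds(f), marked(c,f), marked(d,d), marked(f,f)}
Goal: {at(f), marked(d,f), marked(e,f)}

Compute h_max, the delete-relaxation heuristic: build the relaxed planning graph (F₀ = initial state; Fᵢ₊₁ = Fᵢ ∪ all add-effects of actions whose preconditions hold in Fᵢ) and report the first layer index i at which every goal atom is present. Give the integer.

F0 = init (8 atoms)
F1 = F0 ∪ {holds(a), holds(c), holds(d), holds(e), marked(d,f), marked(f,d)}  (14 atoms)
F2 = F1 ∪ {marked(a,a), marked(a,d), marked(a,f), marked(c,d), marked(d,a), marked(d,c), marked(d,e), marked(e,d), marked(e,e), marked(e,f), marked(f,a), marked(f,c), marked(f,e)}  (27 atoms)
goal ⊆ F2  ⇒  h_max = 2

2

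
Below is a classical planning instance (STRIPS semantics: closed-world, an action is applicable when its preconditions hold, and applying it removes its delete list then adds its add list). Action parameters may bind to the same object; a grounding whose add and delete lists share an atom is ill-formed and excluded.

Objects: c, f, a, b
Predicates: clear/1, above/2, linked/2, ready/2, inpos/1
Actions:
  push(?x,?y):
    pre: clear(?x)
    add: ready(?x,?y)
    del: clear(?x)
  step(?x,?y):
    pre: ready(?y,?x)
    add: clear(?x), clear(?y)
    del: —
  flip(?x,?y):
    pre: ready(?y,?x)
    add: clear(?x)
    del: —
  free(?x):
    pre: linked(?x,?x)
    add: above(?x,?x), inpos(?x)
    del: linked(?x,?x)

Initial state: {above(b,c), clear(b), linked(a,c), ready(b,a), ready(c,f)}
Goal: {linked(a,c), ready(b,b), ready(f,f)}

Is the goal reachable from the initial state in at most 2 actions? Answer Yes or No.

No

1. push(b,b)  →  {above(b,c), linked(a,c), ready(b,a), ready(b,b), ready(c,f)}
2. step(f,c)  →  {above(b,c), clear(c), clear(f), linked(a,c), ready(b,a), ready(b,b), ready(c,f)}
3. push(f,f)  →  {above(b,c), clear(c), linked(a,c), ready(b,a), ready(b,b), ready(c,f), ready(f,f)}
optimal plan length = 3; 3 > 2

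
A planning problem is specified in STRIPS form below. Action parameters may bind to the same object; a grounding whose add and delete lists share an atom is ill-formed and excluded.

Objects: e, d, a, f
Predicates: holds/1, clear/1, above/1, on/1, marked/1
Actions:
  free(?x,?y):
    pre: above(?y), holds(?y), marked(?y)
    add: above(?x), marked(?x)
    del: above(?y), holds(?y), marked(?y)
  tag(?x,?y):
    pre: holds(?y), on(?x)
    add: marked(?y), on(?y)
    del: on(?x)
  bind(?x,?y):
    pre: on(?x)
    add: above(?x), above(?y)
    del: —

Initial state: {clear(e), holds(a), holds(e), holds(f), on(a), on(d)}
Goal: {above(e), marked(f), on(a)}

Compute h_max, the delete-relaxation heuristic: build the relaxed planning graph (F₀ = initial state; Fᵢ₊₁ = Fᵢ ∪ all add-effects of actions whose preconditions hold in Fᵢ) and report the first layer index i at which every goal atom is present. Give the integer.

1

F0 = init (6 atoms)
F1 = F0 ∪ {above(a), above(d), above(e), above(f), marked(a), marked(e), marked(f), on(e), on(f)}  (15 atoms)
goal ⊆ F1  ⇒  h_max = 1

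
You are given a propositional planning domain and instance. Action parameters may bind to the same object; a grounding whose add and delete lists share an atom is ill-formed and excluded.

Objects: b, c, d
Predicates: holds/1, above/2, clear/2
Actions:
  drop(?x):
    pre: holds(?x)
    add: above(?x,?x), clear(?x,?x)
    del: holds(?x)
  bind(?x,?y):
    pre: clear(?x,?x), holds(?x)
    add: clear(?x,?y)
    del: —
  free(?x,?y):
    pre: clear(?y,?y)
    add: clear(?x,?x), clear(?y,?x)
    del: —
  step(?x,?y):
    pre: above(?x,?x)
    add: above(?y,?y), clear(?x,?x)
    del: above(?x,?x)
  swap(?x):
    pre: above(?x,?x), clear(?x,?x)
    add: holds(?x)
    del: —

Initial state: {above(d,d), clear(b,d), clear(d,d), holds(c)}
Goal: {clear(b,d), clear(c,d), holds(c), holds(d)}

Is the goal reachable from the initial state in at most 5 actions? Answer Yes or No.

Yes

1. free(c,d)  →  {above(d,d), clear(b,d), clear(c,c), clear(d,c), clear(d,d), holds(c)}
2. bind(c,d)  →  {above(d,d), clear(b,d), clear(c,c), clear(c,d), clear(d,c), clear(d,d), holds(c)}
3. swap(d)  →  {above(d,d), clear(b,d), clear(c,c), clear(c,d), clear(d,c), clear(d,d), holds(c), holds(d)}
optimal plan length = 3; 3 ≤ 5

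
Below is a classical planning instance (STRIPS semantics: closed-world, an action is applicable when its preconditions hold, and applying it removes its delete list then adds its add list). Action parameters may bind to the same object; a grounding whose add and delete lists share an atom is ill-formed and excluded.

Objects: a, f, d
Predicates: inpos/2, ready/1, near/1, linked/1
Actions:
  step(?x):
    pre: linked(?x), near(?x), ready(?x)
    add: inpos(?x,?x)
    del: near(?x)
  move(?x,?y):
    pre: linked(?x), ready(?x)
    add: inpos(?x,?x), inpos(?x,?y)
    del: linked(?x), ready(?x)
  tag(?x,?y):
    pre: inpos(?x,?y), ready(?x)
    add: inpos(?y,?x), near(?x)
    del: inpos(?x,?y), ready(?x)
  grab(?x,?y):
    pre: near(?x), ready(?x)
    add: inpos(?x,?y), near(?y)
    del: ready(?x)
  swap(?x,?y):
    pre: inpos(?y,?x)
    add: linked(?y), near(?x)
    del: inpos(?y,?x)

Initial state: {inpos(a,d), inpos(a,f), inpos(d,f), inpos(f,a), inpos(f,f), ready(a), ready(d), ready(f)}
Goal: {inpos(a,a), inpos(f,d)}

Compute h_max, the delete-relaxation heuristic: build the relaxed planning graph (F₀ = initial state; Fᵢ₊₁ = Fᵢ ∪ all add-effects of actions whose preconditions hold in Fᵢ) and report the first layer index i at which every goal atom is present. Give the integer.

2

F0 = init (8 atoms)
F1 = F0 ∪ {inpos(d,a), inpos(f,d), linked(a), linked(d), linked(f), near(a), near(d), near(f)}  (16 atoms)
F2 = F1 ∪ {inpos(a,a), inpos(d,d)}  (18 atoms)
goal ⊆ F2  ⇒  h_max = 2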